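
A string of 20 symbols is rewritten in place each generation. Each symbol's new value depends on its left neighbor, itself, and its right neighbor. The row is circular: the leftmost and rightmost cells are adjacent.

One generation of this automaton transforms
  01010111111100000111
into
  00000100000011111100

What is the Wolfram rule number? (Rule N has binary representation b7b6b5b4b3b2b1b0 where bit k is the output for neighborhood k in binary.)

position 6: 111 → 0  (bit 7 = 0)
position 11: 110 → 0  (bit 6 = 0)
position 0: 101 → 0  (bit 5 = 0)
position 12: 100 → 1  (bit 4 = 1)
position 5: 011 → 1  (bit 3 = 1)
position 1: 010 → 0  (bit 2 = 0)
position 16: 001 → 1  (bit 1 = 1)
position 13: 000 → 1  (bit 0 = 1)
bits b7..b0 = 00011011 = 27

27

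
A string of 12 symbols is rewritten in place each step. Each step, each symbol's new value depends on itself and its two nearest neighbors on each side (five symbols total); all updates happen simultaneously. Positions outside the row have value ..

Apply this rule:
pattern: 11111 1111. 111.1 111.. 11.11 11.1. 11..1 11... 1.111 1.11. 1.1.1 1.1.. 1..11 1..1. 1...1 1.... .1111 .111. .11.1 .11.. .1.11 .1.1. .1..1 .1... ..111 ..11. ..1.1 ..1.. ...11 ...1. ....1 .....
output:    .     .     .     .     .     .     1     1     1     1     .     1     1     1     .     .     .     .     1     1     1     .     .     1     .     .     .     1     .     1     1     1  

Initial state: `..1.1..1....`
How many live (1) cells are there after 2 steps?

11..1.111.11
.111.11...11
count of 1: 7

7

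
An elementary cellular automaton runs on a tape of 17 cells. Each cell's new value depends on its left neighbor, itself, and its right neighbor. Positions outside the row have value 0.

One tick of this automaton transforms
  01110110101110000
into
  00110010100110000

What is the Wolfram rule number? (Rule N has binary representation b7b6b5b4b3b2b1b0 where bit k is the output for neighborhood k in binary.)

position 2: 111 → 1  (bit 7 = 1)
position 3: 110 → 1  (bit 6 = 1)
position 4: 101 → 0  (bit 5 = 0)
position 13: 100 → 0  (bit 4 = 0)
position 1: 011 → 0  (bit 3 = 0)
position 8: 010 → 1  (bit 2 = 1)
position 0: 001 → 0  (bit 1 = 0)
position 14: 000 → 0  (bit 0 = 0)
bits b7..b0 = 11000100 = 196

196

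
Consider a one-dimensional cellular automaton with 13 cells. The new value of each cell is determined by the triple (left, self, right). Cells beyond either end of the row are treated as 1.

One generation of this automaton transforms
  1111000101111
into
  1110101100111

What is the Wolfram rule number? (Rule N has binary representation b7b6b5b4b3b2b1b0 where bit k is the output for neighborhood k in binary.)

position 0: 111 → 1  (bit 7 = 1)
position 3: 110 → 0  (bit 6 = 0)
position 8: 101 → 0  (bit 5 = 0)
position 4: 100 → 1  (bit 4 = 1)
position 9: 011 → 0  (bit 3 = 0)
position 7: 010 → 1  (bit 2 = 1)
position 6: 001 → 1  (bit 1 = 1)
position 5: 000 → 0  (bit 0 = 0)
bits b7..b0 = 10010110 = 150

150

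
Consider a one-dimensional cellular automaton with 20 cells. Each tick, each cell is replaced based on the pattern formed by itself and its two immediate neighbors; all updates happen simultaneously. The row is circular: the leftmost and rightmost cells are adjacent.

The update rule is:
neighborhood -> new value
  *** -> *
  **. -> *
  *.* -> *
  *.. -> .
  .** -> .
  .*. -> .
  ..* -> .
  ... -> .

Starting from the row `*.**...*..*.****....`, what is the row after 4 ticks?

..............*.....

.*.*.......*.***....
..*.........*.**....
.............*.*....
..............*.....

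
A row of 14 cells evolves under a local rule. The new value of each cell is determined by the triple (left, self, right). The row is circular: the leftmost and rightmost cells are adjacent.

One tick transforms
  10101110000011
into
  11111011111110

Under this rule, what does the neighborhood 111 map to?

At position 5 the neighborhood is 111; the next row has 0 there.

0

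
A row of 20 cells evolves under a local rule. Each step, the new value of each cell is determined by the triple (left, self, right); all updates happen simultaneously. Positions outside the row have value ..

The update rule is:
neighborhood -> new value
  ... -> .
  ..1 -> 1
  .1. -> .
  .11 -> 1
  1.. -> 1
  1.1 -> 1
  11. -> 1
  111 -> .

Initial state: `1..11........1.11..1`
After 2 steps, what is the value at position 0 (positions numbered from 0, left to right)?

1

.11111......1.11111.
11...11....1.11...11
position 0 holds 1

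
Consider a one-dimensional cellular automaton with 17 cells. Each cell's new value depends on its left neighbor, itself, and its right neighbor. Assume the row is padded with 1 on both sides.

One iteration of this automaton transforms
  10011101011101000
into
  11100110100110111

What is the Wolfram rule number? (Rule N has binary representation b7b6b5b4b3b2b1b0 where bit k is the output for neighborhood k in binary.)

115

position 4: 111 → 0  (bit 7 = 0)
position 0: 110 → 1  (bit 6 = 1)
position 6: 101 → 1  (bit 5 = 1)
position 1: 100 → 1  (bit 4 = 1)
position 3: 011 → 0  (bit 3 = 0)
position 7: 010 → 0  (bit 2 = 0)
position 2: 001 → 1  (bit 1 = 1)
position 15: 000 → 1  (bit 0 = 1)
bits b7..b0 = 01110011 = 115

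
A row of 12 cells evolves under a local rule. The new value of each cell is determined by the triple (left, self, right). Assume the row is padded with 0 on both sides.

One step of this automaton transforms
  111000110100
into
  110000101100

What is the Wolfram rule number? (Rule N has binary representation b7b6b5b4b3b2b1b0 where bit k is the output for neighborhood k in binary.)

172

position 1: 111 → 1  (bit 7 = 1)
position 2: 110 → 0  (bit 6 = 0)
position 8: 101 → 1  (bit 5 = 1)
position 3: 100 → 0  (bit 4 = 0)
position 0: 011 → 1  (bit 3 = 1)
position 9: 010 → 1  (bit 2 = 1)
position 5: 001 → 0  (bit 1 = 0)
position 4: 000 → 0  (bit 0 = 0)
bits b7..b0 = 10101100 = 172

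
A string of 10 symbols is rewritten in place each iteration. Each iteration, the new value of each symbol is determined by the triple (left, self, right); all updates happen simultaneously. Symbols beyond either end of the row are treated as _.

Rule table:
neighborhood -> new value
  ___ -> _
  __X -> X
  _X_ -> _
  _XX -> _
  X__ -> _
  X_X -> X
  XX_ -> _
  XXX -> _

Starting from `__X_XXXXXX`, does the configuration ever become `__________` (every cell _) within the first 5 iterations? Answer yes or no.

yes

iteration 1: _X_X______
iteration 2: X_X_______
iteration 3: _X________
iteration 4: X_________
iteration 5: __________
all cells are _ at iteration 5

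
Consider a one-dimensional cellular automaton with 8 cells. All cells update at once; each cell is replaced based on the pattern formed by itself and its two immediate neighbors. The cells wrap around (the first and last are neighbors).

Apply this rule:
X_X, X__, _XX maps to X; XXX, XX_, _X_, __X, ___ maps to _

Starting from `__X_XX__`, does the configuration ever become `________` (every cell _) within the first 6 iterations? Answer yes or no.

no

iteration 1: ___XX_X_
iteration 2: ___X_X_X
iteration 3: X___X_X_
iteration 4: _X___X_X
iteration 5: X_X___X_
iteration 6: _X_X___X
iteration 6 is _X_X___X, still not uniform _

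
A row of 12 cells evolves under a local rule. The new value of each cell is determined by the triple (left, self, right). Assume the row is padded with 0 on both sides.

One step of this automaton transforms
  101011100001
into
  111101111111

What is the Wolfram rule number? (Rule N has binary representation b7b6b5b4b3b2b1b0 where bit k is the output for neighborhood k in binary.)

position 5: 111 → 1  (bit 7 = 1)
position 6: 110 → 1  (bit 6 = 1)
position 1: 101 → 1  (bit 5 = 1)
position 7: 100 → 1  (bit 4 = 1)
position 4: 011 → 0  (bit 3 = 0)
position 0: 010 → 1  (bit 2 = 1)
position 10: 001 → 1  (bit 1 = 1)
position 8: 000 → 1  (bit 0 = 1)
bits b7..b0 = 11110111 = 247

247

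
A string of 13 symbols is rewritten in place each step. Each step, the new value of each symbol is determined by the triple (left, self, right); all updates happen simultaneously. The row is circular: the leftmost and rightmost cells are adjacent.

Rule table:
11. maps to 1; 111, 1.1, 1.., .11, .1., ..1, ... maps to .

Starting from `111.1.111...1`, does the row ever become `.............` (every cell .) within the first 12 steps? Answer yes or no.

yes

step 1: ..1.....1....
step 2: .............
all cells are . at step 2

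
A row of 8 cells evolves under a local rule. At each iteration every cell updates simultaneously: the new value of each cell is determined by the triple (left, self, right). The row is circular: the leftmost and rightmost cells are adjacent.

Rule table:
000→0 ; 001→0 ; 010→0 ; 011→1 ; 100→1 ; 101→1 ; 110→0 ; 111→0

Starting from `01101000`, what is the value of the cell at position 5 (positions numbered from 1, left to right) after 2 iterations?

1

01010100
00101010
position 5 holds 1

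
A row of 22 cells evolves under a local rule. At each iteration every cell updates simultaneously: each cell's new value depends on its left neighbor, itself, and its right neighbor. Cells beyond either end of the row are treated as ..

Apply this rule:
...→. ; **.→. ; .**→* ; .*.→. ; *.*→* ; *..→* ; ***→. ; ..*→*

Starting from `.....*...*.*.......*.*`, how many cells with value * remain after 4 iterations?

iteration 1: ....*.*.*.*.*.....*.*.
iteration 2: ...*.*.*.*.*.*...*.*.*
iteration 3: ..*.*.*.*.*.*.*.*.*.*.
iteration 4: .*.*.*.*.*.*.*.*.*.*.*
count of *: 11

11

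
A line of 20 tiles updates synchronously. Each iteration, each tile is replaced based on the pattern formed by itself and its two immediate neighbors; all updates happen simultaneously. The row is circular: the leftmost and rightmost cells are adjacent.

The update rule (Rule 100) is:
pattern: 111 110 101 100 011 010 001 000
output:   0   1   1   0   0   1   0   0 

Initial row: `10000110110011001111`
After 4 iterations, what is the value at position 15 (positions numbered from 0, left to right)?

0

10000011010001000000
10000001110001000000
10000000010001000000
10000000010001000000
position 15 holds 0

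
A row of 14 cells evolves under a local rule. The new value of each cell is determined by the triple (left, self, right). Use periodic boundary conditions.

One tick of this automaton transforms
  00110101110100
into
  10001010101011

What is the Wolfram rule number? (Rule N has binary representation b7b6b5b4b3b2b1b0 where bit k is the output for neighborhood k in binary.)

position 8: 111 → 1  (bit 7 = 1)
position 3: 110 → 0  (bit 6 = 0)
position 4: 101 → 1  (bit 5 = 1)
position 12: 100 → 1  (bit 4 = 1)
position 2: 011 → 0  (bit 3 = 0)
position 5: 010 → 0  (bit 2 = 0)
position 1: 001 → 0  (bit 1 = 0)
position 0: 000 → 1  (bit 0 = 1)
bits b7..b0 = 10110001 = 177

177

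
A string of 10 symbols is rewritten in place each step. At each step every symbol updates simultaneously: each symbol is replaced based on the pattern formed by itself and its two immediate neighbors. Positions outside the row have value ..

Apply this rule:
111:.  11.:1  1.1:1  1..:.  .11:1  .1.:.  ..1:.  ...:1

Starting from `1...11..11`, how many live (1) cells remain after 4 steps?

step 1: ..1.11..11
step 2: 1..111..11
step 3: ...1.1..11
step 4: 11..1...11
count of 1: 5

5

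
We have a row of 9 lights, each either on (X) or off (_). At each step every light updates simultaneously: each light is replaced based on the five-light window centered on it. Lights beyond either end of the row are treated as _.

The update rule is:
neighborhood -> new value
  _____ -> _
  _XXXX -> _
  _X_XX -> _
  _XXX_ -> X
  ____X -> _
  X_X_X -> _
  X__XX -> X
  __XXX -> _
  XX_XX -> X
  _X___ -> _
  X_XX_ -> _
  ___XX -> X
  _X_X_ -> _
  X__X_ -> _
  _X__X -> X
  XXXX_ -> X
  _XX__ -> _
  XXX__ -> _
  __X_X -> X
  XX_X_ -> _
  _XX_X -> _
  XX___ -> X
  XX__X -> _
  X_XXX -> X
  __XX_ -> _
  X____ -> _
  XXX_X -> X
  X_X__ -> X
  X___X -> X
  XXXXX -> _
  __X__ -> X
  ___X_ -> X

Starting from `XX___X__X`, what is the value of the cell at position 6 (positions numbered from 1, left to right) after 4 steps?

X

__XXXXX_X
_X___XX_X
XX_XX___X
__X__XXXX
position 6 holds X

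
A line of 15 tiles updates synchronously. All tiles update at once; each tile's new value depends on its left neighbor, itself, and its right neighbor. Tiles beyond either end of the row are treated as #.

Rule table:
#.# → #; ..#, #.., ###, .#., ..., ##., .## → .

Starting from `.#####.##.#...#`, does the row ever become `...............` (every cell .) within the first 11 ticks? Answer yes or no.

yes

#.....#..#.....
...............
all cells are . at tick 2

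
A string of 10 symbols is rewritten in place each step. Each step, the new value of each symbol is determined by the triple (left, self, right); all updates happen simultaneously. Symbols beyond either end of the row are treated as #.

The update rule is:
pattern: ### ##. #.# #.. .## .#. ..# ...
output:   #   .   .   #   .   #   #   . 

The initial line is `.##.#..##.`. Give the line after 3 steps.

step 1: ....###...
step 2: #..#.#.#.#
step 3: .###.#.#..

.###.#.#..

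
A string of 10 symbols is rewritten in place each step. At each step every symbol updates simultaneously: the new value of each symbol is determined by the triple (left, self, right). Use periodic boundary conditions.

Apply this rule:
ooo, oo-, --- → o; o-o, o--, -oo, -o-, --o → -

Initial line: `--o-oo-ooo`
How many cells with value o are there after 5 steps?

2

-----o--oo
-ooo-----o
--oo-ooo--
o--o--oo-o
o------o--
count of o: 2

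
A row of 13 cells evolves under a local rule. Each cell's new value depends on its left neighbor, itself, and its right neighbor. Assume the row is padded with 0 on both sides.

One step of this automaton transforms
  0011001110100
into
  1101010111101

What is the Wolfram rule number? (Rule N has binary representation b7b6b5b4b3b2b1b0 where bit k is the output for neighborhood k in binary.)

231

position 7: 111 → 1  (bit 7 = 1)
position 3: 110 → 1  (bit 6 = 1)
position 9: 101 → 1  (bit 5 = 1)
position 4: 100 → 0  (bit 4 = 0)
position 2: 011 → 0  (bit 3 = 0)
position 10: 010 → 1  (bit 2 = 1)
position 1: 001 → 1  (bit 1 = 1)
position 0: 000 → 1  (bit 0 = 1)
bits b7..b0 = 11100111 = 231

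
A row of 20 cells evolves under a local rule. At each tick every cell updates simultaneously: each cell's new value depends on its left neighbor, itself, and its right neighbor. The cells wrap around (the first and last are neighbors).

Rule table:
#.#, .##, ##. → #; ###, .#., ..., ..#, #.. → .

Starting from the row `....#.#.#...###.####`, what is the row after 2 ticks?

.....#.#....#.###..#
......#......##.#...

......#......##.#...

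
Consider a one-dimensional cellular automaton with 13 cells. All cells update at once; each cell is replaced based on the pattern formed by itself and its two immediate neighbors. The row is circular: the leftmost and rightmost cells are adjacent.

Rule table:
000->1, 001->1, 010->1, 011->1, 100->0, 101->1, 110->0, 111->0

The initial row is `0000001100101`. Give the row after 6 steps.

0111111001111
1100000011000
1001111110011
0011000000110
1110011111100
1000110000001

1000110000001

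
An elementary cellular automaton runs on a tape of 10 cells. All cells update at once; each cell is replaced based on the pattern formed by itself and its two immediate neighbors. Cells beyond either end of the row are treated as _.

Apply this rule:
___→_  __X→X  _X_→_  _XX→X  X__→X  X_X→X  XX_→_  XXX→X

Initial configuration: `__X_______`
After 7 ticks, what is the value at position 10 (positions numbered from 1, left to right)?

X

_X_X______
X_X_X_____
_X_X_X____
X_X_X_X___
_X_X_X_X__
X_X_X_X_X_
_X_X_X_X_X
position 10 holds X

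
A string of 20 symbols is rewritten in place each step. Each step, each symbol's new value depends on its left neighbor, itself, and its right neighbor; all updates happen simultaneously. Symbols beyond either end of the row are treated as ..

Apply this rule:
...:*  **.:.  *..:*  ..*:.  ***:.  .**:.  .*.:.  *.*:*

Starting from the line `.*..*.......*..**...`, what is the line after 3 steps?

.*..******..*...****

..*..******..*...***
*..*.......*..**....
.*..******..*...****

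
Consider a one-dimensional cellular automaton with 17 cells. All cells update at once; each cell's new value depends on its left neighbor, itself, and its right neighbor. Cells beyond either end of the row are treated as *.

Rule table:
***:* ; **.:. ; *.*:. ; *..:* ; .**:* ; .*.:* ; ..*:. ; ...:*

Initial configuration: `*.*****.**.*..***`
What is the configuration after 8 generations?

*.*.*.*.**.*..***

..****..*..**.***
*.***.*.**.*..***
..**..*.*..**.***
*.*.*.*.**.*..***
..*.*.*.*..**.***
*.*.*.*.**.*..***  (repeats generation 4; period 2)
generation 8: *.*.*.*.**.*..***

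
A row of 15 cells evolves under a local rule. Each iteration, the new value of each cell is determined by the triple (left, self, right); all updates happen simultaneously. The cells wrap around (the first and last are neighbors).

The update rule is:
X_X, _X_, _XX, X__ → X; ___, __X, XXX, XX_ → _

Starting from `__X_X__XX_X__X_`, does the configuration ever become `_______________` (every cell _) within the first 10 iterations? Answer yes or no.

iteration 1: __XXXX_X_XXX_XX
iteration 2: X_X___XXXX__XX_
iteration 3: XXXX__X___X_X_X
iteration 4: ____X_XX__XXXXX
iteration 5: X___XXX_X_X____
iteration 6: XX__X__XXXXX___
iteration 7: X_X_XX_X____X__
iteration 8: XXXXX_XXX___XX_
iteration 9: X____XX__X__X_X
iteration 10: _X___X_X_XX_XXX
iteration 10 is _X___X_X_XX_XXX, still not uniform _

no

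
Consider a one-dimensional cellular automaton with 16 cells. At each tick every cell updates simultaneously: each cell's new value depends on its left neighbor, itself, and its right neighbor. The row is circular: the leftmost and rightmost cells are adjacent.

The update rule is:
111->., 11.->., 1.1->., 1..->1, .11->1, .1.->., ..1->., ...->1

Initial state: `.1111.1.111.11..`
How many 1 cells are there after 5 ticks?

7

.1......1...1.11
..11111..11...1.
1.1....1.1.11..1
...111.....1.1.1
11.1..1111......
count of 1: 7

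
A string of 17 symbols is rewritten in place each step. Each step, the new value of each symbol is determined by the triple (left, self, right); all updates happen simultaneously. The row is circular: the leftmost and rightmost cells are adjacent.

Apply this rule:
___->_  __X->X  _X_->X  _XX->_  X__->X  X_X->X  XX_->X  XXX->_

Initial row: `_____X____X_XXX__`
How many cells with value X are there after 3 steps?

11

step 1: ____XXX__XXX__XX_
step 2: ___X__XXX__XXX_XX
step 3: X_XXXX__XXX__XX_X
count of X: 11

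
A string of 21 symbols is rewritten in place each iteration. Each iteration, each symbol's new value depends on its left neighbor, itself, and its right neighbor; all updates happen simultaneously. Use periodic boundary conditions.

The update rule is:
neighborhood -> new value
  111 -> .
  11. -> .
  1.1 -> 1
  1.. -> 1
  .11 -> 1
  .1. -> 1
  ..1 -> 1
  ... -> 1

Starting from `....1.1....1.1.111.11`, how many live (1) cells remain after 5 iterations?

1111111111111111..11.
1...............111.1
.1111111111111111..11
11...............111.
1.1111111111111111..1
count of 1: 18

18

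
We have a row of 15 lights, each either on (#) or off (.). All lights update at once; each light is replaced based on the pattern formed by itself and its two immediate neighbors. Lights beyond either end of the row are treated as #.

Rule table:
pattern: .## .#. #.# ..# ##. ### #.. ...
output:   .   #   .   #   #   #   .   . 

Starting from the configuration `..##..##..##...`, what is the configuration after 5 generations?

generation 1: .#.#.#.#.#.#..#
generation 2: .#.#.#.#.#.#.#.
generation 3: .#.#.#.#.#.#.#.  (fixed point — unchanged through generation 5)

.#.#.#.#.#.#.#.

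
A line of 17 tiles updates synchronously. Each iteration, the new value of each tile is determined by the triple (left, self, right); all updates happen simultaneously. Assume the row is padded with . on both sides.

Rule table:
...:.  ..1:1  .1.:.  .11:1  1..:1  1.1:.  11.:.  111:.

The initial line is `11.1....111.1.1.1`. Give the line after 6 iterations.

1...1..11........
.1.1.111.1.......
1....1....1......
.1..1.1..1.1.....
1.11...11...1....
..1.1.11.1.1.1...

..1.1.11.1.1.1...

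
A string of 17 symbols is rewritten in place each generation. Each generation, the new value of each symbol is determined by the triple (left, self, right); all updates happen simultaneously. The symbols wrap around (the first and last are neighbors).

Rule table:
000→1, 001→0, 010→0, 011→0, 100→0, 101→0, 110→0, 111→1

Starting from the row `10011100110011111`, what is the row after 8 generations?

00000111000011000

generation 1: 00001000000001111
generation 2: 01100011111100110
generation 3: 00001001111000000
generation 4: 11100000110011111
generation 5: 11001110000001111
generation 6: 10000100111100111
generation 7: 00110000011000011
generation 8: 00000111000011000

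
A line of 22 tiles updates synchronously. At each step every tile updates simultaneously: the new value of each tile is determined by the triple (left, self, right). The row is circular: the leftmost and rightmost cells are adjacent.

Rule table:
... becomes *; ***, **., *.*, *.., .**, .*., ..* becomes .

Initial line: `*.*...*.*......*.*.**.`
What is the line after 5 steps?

....*.....****........
***...***......*******
....*.....****........  (repeats step 1; period 2)
step 5: ....*.....****........

....*.....****........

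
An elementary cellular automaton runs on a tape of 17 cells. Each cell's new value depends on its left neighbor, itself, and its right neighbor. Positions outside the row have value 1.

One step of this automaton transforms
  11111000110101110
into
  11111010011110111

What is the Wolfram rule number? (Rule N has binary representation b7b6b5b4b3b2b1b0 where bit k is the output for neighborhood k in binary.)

position 0: 111 → 1  (bit 7 = 1)
position 4: 110 → 1  (bit 6 = 1)
position 10: 101 → 1  (bit 5 = 1)
position 5: 100 → 0  (bit 4 = 0)
position 8: 011 → 0  (bit 3 = 0)
position 11: 010 → 1  (bit 2 = 1)
position 7: 001 → 0  (bit 1 = 0)
position 6: 000 → 1  (bit 0 = 1)
bits b7..b0 = 11100101 = 229

229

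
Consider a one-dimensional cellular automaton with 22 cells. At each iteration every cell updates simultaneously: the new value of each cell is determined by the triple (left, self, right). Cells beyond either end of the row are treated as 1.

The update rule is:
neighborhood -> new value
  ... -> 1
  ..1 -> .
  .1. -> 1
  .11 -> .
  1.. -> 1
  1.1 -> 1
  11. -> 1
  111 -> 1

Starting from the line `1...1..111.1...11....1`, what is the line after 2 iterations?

1111.11..111111..1111.

iteration 1: 111.11..111111..1111..
iteration 2: 1111.11..111111..1111.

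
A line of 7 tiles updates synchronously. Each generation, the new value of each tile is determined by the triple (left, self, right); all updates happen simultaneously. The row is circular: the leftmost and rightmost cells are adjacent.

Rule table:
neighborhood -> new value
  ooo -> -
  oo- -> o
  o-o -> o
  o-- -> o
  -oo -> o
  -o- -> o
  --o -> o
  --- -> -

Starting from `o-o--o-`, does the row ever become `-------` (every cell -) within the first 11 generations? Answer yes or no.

ooooooo
-------
all cells are - at generation 2

yes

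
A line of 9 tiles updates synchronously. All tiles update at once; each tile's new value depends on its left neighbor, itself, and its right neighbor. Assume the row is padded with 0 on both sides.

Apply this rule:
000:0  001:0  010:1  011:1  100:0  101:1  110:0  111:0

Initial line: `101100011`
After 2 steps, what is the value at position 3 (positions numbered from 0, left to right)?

step 1: 111000010
step 2: 100000010
position 3 holds 0

0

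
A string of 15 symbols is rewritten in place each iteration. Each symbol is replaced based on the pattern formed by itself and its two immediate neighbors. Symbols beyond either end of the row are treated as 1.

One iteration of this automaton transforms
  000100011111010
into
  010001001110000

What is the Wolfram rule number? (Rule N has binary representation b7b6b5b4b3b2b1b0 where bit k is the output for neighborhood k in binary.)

129

position 8: 111 → 1  (bit 7 = 1)
position 11: 110 → 0  (bit 6 = 0)
position 12: 101 → 0  (bit 5 = 0)
position 0: 100 → 0  (bit 4 = 0)
position 7: 011 → 0  (bit 3 = 0)
position 3: 010 → 0  (bit 2 = 0)
position 2: 001 → 0  (bit 1 = 0)
position 1: 000 → 1  (bit 0 = 1)
bits b7..b0 = 10000001 = 129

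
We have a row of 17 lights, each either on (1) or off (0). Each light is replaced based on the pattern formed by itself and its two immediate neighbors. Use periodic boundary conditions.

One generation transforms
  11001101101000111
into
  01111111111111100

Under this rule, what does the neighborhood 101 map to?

1

At position 6 the neighborhood is 101; the next row has 1 there.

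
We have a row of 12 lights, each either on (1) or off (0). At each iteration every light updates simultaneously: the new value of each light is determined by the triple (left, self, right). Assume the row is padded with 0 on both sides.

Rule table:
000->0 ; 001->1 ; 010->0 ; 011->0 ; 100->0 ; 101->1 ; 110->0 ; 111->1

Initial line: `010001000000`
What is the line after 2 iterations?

iteration 1: 100010000000
iteration 2: 000100000000

000100000000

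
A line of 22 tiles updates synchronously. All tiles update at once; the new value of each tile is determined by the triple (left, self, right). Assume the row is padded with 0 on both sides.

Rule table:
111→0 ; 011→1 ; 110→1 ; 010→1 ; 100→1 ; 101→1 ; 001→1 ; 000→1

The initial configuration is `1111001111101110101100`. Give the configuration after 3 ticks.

1001111000111011111111

1001111000111011111111
1111001111101110000001
1001111000111011111111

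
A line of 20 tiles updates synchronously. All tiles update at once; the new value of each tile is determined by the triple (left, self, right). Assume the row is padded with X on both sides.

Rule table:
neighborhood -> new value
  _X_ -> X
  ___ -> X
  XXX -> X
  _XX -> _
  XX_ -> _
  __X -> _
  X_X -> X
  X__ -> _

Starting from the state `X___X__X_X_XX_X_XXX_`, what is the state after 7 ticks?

__X_X__XXXX__XXX_X_X
__XXX___XX____X_XXX_
___X__X____XX_XX_X_X
_X_X__X_XX___X__XXX_
XXXX__XX___X_X___X_X
XXX______X_XXX_X_XX_
XX__XXXX_XX_X_XXX__X

XX__XXXX_XX_X_XXX__X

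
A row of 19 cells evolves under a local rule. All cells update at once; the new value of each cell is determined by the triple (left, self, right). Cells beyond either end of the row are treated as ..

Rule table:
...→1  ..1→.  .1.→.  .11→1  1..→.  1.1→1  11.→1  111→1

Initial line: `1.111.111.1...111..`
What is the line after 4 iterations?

.1111111111.111111.

.111111111..1.111.1
.111111111...11111.
.111111111.1.11111.
.1111111111.111111.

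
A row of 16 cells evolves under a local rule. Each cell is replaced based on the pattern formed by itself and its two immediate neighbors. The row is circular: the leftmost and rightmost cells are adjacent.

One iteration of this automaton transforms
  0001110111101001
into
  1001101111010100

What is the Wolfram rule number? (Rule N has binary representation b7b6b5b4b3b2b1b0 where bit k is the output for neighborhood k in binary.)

184

position 4: 111 → 1  (bit 7 = 1)
position 5: 110 → 0  (bit 6 = 0)
position 6: 101 → 1  (bit 5 = 1)
position 0: 100 → 1  (bit 4 = 1)
position 3: 011 → 1  (bit 3 = 1)
position 12: 010 → 0  (bit 2 = 0)
position 2: 001 → 0  (bit 1 = 0)
position 1: 000 → 0  (bit 0 = 0)
bits b7..b0 = 10111000 = 184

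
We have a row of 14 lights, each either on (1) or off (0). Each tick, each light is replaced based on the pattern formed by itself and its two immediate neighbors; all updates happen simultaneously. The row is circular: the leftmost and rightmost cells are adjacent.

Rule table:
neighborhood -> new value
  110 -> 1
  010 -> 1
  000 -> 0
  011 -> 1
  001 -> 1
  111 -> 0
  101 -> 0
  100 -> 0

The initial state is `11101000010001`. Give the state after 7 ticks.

00101000110011
01101001110111
01101011010101
01101011010101  (fixed point — unchanged through tick 7)

01101011010101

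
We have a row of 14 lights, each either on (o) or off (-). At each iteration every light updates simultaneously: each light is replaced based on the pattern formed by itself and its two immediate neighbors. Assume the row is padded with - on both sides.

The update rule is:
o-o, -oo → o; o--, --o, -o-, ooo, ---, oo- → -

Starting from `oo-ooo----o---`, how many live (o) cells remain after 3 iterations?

1

o-oo----------
-oo-----------
-o------------
count of o: 1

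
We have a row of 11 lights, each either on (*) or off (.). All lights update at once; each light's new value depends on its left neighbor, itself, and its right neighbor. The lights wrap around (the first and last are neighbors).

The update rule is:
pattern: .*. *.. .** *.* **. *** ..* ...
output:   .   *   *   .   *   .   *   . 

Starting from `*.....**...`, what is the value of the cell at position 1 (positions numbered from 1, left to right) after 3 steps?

.

step 1: .*...****.*
step 2: ..*.**..*..
step 3: .*..****.*.
position 1 holds .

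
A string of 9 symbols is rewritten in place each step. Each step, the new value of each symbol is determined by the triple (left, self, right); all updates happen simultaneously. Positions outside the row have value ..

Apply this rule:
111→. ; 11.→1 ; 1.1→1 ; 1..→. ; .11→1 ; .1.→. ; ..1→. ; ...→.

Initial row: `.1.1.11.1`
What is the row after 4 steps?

..1.1111.
...11..1.
...11....
...11....

...11....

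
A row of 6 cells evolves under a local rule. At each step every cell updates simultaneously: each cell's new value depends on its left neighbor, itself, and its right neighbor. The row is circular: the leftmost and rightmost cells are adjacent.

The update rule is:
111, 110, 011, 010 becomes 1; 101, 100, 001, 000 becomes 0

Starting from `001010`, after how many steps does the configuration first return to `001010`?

1

001010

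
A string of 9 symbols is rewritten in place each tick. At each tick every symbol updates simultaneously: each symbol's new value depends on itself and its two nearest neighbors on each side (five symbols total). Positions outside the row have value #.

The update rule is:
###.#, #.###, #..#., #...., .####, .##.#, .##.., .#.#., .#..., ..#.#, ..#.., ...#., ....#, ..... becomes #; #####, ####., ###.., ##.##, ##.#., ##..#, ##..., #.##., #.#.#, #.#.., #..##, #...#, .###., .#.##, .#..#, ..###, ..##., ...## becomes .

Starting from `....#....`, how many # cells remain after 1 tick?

7

.#######.
count of #: 7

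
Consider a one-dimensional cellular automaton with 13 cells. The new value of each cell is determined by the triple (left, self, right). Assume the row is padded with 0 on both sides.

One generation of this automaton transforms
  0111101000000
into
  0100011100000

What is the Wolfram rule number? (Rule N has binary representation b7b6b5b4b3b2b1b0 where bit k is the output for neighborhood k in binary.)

position 2: 111 → 0  (bit 7 = 0)
position 4: 110 → 0  (bit 6 = 0)
position 5: 101 → 1  (bit 5 = 1)
position 7: 100 → 1  (bit 4 = 1)
position 1: 011 → 1  (bit 3 = 1)
position 6: 010 → 1  (bit 2 = 1)
position 0: 001 → 0  (bit 1 = 0)
position 8: 000 → 0  (bit 0 = 0)
bits b7..b0 = 00111100 = 60

60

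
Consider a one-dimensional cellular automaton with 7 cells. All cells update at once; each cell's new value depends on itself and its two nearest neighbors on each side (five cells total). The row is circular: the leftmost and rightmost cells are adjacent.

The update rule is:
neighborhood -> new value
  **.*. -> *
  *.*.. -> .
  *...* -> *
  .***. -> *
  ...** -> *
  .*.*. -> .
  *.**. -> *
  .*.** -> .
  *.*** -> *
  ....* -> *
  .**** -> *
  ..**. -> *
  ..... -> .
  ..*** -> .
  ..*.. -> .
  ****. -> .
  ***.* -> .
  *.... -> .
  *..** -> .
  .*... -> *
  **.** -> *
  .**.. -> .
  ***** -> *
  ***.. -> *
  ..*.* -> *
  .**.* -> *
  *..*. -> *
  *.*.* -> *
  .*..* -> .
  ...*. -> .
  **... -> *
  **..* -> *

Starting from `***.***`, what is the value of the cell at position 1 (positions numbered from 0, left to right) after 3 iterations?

.

iteration 1: *..****
iteration 2: **..**.
iteration 3: *.*.***
position 1 holds .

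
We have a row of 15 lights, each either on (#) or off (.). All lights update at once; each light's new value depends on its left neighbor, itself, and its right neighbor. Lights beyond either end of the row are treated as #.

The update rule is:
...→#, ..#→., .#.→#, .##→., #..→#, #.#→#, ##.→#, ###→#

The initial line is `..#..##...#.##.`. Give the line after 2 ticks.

#.##..###.##.##
##.##..###.##.#

##.##..###.##.#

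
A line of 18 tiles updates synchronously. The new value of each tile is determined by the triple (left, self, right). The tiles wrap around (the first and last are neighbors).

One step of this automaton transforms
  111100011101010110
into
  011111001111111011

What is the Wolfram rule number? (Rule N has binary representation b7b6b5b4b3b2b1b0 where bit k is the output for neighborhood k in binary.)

245

position 1: 111 → 1  (bit 7 = 1)
position 3: 110 → 1  (bit 6 = 1)
position 10: 101 → 1  (bit 5 = 1)
position 4: 100 → 1  (bit 4 = 1)
position 0: 011 → 0  (bit 3 = 0)
position 11: 010 → 1  (bit 2 = 1)
position 6: 001 → 0  (bit 1 = 0)
position 5: 000 → 1  (bit 0 = 1)
bits b7..b0 = 11110101 = 245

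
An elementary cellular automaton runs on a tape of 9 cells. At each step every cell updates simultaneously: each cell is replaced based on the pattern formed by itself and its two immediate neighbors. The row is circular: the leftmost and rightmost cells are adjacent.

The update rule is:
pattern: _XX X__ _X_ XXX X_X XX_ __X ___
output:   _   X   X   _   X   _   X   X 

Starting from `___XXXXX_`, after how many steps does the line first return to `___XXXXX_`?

2

XXX_____X
___XXXXX_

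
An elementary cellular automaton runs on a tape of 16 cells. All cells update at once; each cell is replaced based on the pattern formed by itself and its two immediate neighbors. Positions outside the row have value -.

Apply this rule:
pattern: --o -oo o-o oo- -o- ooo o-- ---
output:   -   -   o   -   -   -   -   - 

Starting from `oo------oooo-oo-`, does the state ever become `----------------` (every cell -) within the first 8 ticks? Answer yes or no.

tick 1: ------------o---
tick 2: ----------------
all cells are - at tick 2

yes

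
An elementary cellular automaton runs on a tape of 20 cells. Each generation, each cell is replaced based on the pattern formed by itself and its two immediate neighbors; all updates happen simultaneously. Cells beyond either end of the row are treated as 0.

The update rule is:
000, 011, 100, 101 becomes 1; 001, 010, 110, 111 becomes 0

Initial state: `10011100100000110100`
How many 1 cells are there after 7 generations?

9

generation 1: 01010010011110101011
generation 2: 00101001010001010110
generation 3: 10010100101100101101
generation 4: 01001010011010011010
generation 5: 00100101010101010101
generation 6: 10010010101010101010
generation 7: 01001001010101010101
count of 1: 9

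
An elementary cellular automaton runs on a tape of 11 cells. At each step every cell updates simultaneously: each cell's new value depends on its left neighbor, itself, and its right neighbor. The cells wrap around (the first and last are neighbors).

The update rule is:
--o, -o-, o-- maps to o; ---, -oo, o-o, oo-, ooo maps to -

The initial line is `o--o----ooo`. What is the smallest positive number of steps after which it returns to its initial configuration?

step 1: -oooo--o---
step 2: o----oooo--
step 3: oo--o----oo
step 4: --oooo--o--
step 5: -o----oooo-
step 6: ooo--o----o
step 7: ---oooo--o-
step 8: --o----oooo
step 9: oooo--o----
step 10: ----oooo--o
step 11: o--o----ooo

11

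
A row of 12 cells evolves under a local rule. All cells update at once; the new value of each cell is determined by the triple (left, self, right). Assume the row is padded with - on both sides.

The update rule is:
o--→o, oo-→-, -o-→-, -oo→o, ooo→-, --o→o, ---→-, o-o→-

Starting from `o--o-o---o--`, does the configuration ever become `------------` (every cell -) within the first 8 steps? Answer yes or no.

-oo---o-o-o-
oo-o-o-----o
o-----o---o-
-o---o-o-o-o
o-o-o-------
-----o------
----o-o-----
---o---o----
step 8 is ---o---o----, still not uniform -

no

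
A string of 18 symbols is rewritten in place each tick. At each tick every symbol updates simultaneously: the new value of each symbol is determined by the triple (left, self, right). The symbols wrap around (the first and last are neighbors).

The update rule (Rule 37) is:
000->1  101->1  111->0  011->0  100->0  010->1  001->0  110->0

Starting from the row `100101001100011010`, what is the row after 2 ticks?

000000011101010000

tick 1: 100111000001000111
tick 2: 000000011101010000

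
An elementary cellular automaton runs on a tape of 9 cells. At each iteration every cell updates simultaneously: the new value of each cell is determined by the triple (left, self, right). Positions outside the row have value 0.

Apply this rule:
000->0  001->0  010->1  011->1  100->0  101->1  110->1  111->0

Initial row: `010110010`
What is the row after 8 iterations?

011110010
010010010
010010010  (fixed point — unchanged through iteration 8)

010010010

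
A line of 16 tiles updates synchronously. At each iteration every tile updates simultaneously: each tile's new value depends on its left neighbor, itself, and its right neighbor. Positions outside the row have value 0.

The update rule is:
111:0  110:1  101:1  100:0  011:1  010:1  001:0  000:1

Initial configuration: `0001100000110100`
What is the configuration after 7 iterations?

1101101110111101
1111111011100111
1000001110100101
1011101011100111
1110111110100101
1011100011100111
1110101010100101

1110101010100101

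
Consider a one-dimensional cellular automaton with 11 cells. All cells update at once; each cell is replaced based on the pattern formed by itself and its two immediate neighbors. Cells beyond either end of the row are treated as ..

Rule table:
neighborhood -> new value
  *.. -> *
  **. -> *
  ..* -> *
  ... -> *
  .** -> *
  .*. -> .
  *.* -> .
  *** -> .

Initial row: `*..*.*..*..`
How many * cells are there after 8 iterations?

iteration 1: .**...**.**
iteration 2: ********.**
iteration 3: *......*.**
iteration 4: .******..**
iteration 5: **....*****
iteration 6: *******...*
iteration 7: *.....****.
iteration 8: .******..**
count of *: 8

8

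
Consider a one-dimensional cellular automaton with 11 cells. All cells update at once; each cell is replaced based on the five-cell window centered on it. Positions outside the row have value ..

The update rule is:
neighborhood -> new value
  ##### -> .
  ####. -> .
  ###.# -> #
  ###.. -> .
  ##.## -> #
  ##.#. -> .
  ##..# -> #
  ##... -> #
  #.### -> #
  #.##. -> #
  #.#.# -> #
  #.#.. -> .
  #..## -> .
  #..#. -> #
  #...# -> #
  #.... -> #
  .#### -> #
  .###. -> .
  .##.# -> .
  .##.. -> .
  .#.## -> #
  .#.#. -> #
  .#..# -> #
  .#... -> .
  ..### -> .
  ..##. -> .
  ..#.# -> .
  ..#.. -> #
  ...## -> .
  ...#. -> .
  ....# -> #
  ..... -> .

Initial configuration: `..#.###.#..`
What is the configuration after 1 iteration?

#..##.#...#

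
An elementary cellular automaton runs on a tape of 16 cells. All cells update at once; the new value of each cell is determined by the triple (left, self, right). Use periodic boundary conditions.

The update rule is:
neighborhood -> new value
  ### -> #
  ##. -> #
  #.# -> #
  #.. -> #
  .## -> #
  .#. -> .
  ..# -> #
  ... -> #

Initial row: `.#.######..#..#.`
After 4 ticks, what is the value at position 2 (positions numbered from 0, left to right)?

#

#.#########.##.#
################
################  (fixed point — unchanged through tick 4)
position 2 holds #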